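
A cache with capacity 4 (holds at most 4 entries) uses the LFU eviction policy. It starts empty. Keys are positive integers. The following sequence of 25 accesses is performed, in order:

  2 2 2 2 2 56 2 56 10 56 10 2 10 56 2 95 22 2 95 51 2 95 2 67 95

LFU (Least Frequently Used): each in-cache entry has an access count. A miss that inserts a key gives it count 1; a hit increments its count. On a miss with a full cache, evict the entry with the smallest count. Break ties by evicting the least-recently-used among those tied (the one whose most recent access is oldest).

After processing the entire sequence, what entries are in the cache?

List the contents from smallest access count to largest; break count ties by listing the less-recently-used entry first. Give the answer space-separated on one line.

Answer: 95 10 56 2

Derivation:
LFU simulation (capacity=4):
  1. access 2: MISS. Cache: [2(c=1)]
  2. access 2: HIT, count now 2. Cache: [2(c=2)]
  3. access 2: HIT, count now 3. Cache: [2(c=3)]
  4. access 2: HIT, count now 4. Cache: [2(c=4)]
  5. access 2: HIT, count now 5. Cache: [2(c=5)]
  6. access 56: MISS. Cache: [56(c=1) 2(c=5)]
  7. access 2: HIT, count now 6. Cache: [56(c=1) 2(c=6)]
  8. access 56: HIT, count now 2. Cache: [56(c=2) 2(c=6)]
  9. access 10: MISS. Cache: [10(c=1) 56(c=2) 2(c=6)]
  10. access 56: HIT, count now 3. Cache: [10(c=1) 56(c=3) 2(c=6)]
  11. access 10: HIT, count now 2. Cache: [10(c=2) 56(c=3) 2(c=6)]
  12. access 2: HIT, count now 7. Cache: [10(c=2) 56(c=3) 2(c=7)]
  13. access 10: HIT, count now 3. Cache: [56(c=3) 10(c=3) 2(c=7)]
  14. access 56: HIT, count now 4. Cache: [10(c=3) 56(c=4) 2(c=7)]
  15. access 2: HIT, count now 8. Cache: [10(c=3) 56(c=4) 2(c=8)]
  16. access 95: MISS. Cache: [95(c=1) 10(c=3) 56(c=4) 2(c=8)]
  17. access 22: MISS, evict 95(c=1). Cache: [22(c=1) 10(c=3) 56(c=4) 2(c=8)]
  18. access 2: HIT, count now 9. Cache: [22(c=1) 10(c=3) 56(c=4) 2(c=9)]
  19. access 95: MISS, evict 22(c=1). Cache: [95(c=1) 10(c=3) 56(c=4) 2(c=9)]
  20. access 51: MISS, evict 95(c=1). Cache: [51(c=1) 10(c=3) 56(c=4) 2(c=9)]
  21. access 2: HIT, count now 10. Cache: [51(c=1) 10(c=3) 56(c=4) 2(c=10)]
  22. access 95: MISS, evict 51(c=1). Cache: [95(c=1) 10(c=3) 56(c=4) 2(c=10)]
  23. access 2: HIT, count now 11. Cache: [95(c=1) 10(c=3) 56(c=4) 2(c=11)]
  24. access 67: MISS, evict 95(c=1). Cache: [67(c=1) 10(c=3) 56(c=4) 2(c=11)]
  25. access 95: MISS, evict 67(c=1). Cache: [95(c=1) 10(c=3) 56(c=4) 2(c=11)]
Total: 15 hits, 10 misses, 6 evictions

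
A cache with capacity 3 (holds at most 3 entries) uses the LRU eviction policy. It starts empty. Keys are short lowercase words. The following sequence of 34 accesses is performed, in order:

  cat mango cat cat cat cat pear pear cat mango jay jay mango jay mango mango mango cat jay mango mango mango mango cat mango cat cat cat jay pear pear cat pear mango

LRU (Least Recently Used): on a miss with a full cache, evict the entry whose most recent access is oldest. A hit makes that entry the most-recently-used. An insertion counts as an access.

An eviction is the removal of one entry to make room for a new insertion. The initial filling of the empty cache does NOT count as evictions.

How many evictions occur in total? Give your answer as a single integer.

Answer: 3

Derivation:
LRU simulation (capacity=3):
  1. access cat: MISS. Cache (LRU->MRU): [cat]
  2. access mango: MISS. Cache (LRU->MRU): [cat mango]
  3. access cat: HIT. Cache (LRU->MRU): [mango cat]
  4. access cat: HIT. Cache (LRU->MRU): [mango cat]
  5. access cat: HIT. Cache (LRU->MRU): [mango cat]
  6. access cat: HIT. Cache (LRU->MRU): [mango cat]
  7. access pear: MISS. Cache (LRU->MRU): [mango cat pear]
  8. access pear: HIT. Cache (LRU->MRU): [mango cat pear]
  9. access cat: HIT. Cache (LRU->MRU): [mango pear cat]
  10. access mango: HIT. Cache (LRU->MRU): [pear cat mango]
  11. access jay: MISS, evict pear. Cache (LRU->MRU): [cat mango jay]
  12. access jay: HIT. Cache (LRU->MRU): [cat mango jay]
  13. access mango: HIT. Cache (LRU->MRU): [cat jay mango]
  14. access jay: HIT. Cache (LRU->MRU): [cat mango jay]
  15. access mango: HIT. Cache (LRU->MRU): [cat jay mango]
  16. access mango: HIT. Cache (LRU->MRU): [cat jay mango]
  17. access mango: HIT. Cache (LRU->MRU): [cat jay mango]
  18. access cat: HIT. Cache (LRU->MRU): [jay mango cat]
  19. access jay: HIT. Cache (LRU->MRU): [mango cat jay]
  20. access mango: HIT. Cache (LRU->MRU): [cat jay mango]
  21. access mango: HIT. Cache (LRU->MRU): [cat jay mango]
  22. access mango: HIT. Cache (LRU->MRU): [cat jay mango]
  23. access mango: HIT. Cache (LRU->MRU): [cat jay mango]
  24. access cat: HIT. Cache (LRU->MRU): [jay mango cat]
  25. access mango: HIT. Cache (LRU->MRU): [jay cat mango]
  26. access cat: HIT. Cache (LRU->MRU): [jay mango cat]
  27. access cat: HIT. Cache (LRU->MRU): [jay mango cat]
  28. access cat: HIT. Cache (LRU->MRU): [jay mango cat]
  29. access jay: HIT. Cache (LRU->MRU): [mango cat jay]
  30. access pear: MISS, evict mango. Cache (LRU->MRU): [cat jay pear]
  31. access pear: HIT. Cache (LRU->MRU): [cat jay pear]
  32. access cat: HIT. Cache (LRU->MRU): [jay pear cat]
  33. access pear: HIT. Cache (LRU->MRU): [jay cat pear]
  34. access mango: MISS, evict jay. Cache (LRU->MRU): [cat pear mango]
Total: 28 hits, 6 misses, 3 evictions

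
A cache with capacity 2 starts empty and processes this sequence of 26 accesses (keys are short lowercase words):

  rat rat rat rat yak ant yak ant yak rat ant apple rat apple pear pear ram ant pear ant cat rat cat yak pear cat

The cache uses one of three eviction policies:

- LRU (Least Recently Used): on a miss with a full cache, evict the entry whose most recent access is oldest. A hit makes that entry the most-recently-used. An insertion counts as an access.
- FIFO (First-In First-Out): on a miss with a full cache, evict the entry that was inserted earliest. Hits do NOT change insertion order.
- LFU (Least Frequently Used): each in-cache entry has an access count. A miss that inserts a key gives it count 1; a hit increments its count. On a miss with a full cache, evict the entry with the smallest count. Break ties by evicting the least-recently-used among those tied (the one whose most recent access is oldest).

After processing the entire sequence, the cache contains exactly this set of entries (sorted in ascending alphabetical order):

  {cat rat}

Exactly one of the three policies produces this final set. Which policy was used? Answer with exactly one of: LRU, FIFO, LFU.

Answer: LFU

Derivation:
Simulating under each policy and comparing final sets:
  LRU: final set = {cat pear} -> differs
  FIFO: final set = {cat pear} -> differs
  LFU: final set = {cat rat} -> MATCHES target
Only LFU produces the target set.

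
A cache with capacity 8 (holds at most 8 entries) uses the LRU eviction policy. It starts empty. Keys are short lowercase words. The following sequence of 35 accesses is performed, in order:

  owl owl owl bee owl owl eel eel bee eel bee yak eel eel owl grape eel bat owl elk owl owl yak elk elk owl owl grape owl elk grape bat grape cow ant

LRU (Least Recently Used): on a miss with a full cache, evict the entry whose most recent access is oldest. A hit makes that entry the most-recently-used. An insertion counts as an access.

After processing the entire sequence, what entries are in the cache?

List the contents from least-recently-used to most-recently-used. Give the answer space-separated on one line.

Answer: eel yak owl elk bat grape cow ant

Derivation:
LRU simulation (capacity=8):
  1. access owl: MISS. Cache (LRU->MRU): [owl]
  2. access owl: HIT. Cache (LRU->MRU): [owl]
  3. access owl: HIT. Cache (LRU->MRU): [owl]
  4. access bee: MISS. Cache (LRU->MRU): [owl bee]
  5. access owl: HIT. Cache (LRU->MRU): [bee owl]
  6. access owl: HIT. Cache (LRU->MRU): [bee owl]
  7. access eel: MISS. Cache (LRU->MRU): [bee owl eel]
  8. access eel: HIT. Cache (LRU->MRU): [bee owl eel]
  9. access bee: HIT. Cache (LRU->MRU): [owl eel bee]
  10. access eel: HIT. Cache (LRU->MRU): [owl bee eel]
  11. access bee: HIT. Cache (LRU->MRU): [owl eel bee]
  12. access yak: MISS. Cache (LRU->MRU): [owl eel bee yak]
  13. access eel: HIT. Cache (LRU->MRU): [owl bee yak eel]
  14. access eel: HIT. Cache (LRU->MRU): [owl bee yak eel]
  15. access owl: HIT. Cache (LRU->MRU): [bee yak eel owl]
  16. access grape: MISS. Cache (LRU->MRU): [bee yak eel owl grape]
  17. access eel: HIT. Cache (LRU->MRU): [bee yak owl grape eel]
  18. access bat: MISS. Cache (LRU->MRU): [bee yak owl grape eel bat]
  19. access owl: HIT. Cache (LRU->MRU): [bee yak grape eel bat owl]
  20. access elk: MISS. Cache (LRU->MRU): [bee yak grape eel bat owl elk]
  21. access owl: HIT. Cache (LRU->MRU): [bee yak grape eel bat elk owl]
  22. access owl: HIT. Cache (LRU->MRU): [bee yak grape eel bat elk owl]
  23. access yak: HIT. Cache (LRU->MRU): [bee grape eel bat elk owl yak]
  24. access elk: HIT. Cache (LRU->MRU): [bee grape eel bat owl yak elk]
  25. access elk: HIT. Cache (LRU->MRU): [bee grape eel bat owl yak elk]
  26. access owl: HIT. Cache (LRU->MRU): [bee grape eel bat yak elk owl]
  27. access owl: HIT. Cache (LRU->MRU): [bee grape eel bat yak elk owl]
  28. access grape: HIT. Cache (LRU->MRU): [bee eel bat yak elk owl grape]
  29. access owl: HIT. Cache (LRU->MRU): [bee eel bat yak elk grape owl]
  30. access elk: HIT. Cache (LRU->MRU): [bee eel bat yak grape owl elk]
  31. access grape: HIT. Cache (LRU->MRU): [bee eel bat yak owl elk grape]
  32. access bat: HIT. Cache (LRU->MRU): [bee eel yak owl elk grape bat]
  33. access grape: HIT. Cache (LRU->MRU): [bee eel yak owl elk bat grape]
  34. access cow: MISS. Cache (LRU->MRU): [bee eel yak owl elk bat grape cow]
  35. access ant: MISS, evict bee. Cache (LRU->MRU): [eel yak owl elk bat grape cow ant]
Total: 26 hits, 9 misses, 1 evictions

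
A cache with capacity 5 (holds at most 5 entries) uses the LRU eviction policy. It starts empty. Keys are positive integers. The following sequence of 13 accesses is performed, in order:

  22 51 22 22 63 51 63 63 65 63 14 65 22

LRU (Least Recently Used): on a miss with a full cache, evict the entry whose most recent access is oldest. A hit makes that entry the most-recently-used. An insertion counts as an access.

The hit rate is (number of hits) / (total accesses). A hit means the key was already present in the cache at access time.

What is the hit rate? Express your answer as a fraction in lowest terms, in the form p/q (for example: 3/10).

Answer: 8/13

Derivation:
LRU simulation (capacity=5):
  1. access 22: MISS. Cache (LRU->MRU): [22]
  2. access 51: MISS. Cache (LRU->MRU): [22 51]
  3. access 22: HIT. Cache (LRU->MRU): [51 22]
  4. access 22: HIT. Cache (LRU->MRU): [51 22]
  5. access 63: MISS. Cache (LRU->MRU): [51 22 63]
  6. access 51: HIT. Cache (LRU->MRU): [22 63 51]
  7. access 63: HIT. Cache (LRU->MRU): [22 51 63]
  8. access 63: HIT. Cache (LRU->MRU): [22 51 63]
  9. access 65: MISS. Cache (LRU->MRU): [22 51 63 65]
  10. access 63: HIT. Cache (LRU->MRU): [22 51 65 63]
  11. access 14: MISS. Cache (LRU->MRU): [22 51 65 63 14]
  12. access 65: HIT. Cache (LRU->MRU): [22 51 63 14 65]
  13. access 22: HIT. Cache (LRU->MRU): [51 63 14 65 22]
Total: 8 hits, 5 misses, 0 evictions

Hit rate = 8/13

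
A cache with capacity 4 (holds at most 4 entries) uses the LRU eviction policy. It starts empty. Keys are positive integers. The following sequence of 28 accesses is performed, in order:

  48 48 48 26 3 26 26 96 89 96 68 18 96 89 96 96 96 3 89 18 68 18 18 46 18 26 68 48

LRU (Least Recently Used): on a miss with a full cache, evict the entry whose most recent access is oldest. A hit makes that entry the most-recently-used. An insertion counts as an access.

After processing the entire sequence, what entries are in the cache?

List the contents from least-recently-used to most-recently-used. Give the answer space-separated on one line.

LRU simulation (capacity=4):
  1. access 48: MISS. Cache (LRU->MRU): [48]
  2. access 48: HIT. Cache (LRU->MRU): [48]
  3. access 48: HIT. Cache (LRU->MRU): [48]
  4. access 26: MISS. Cache (LRU->MRU): [48 26]
  5. access 3: MISS. Cache (LRU->MRU): [48 26 3]
  6. access 26: HIT. Cache (LRU->MRU): [48 3 26]
  7. access 26: HIT. Cache (LRU->MRU): [48 3 26]
  8. access 96: MISS. Cache (LRU->MRU): [48 3 26 96]
  9. access 89: MISS, evict 48. Cache (LRU->MRU): [3 26 96 89]
  10. access 96: HIT. Cache (LRU->MRU): [3 26 89 96]
  11. access 68: MISS, evict 3. Cache (LRU->MRU): [26 89 96 68]
  12. access 18: MISS, evict 26. Cache (LRU->MRU): [89 96 68 18]
  13. access 96: HIT. Cache (LRU->MRU): [89 68 18 96]
  14. access 89: HIT. Cache (LRU->MRU): [68 18 96 89]
  15. access 96: HIT. Cache (LRU->MRU): [68 18 89 96]
  16. access 96: HIT. Cache (LRU->MRU): [68 18 89 96]
  17. access 96: HIT. Cache (LRU->MRU): [68 18 89 96]
  18. access 3: MISS, evict 68. Cache (LRU->MRU): [18 89 96 3]
  19. access 89: HIT. Cache (LRU->MRU): [18 96 3 89]
  20. access 18: HIT. Cache (LRU->MRU): [96 3 89 18]
  21. access 68: MISS, evict 96. Cache (LRU->MRU): [3 89 18 68]
  22. access 18: HIT. Cache (LRU->MRU): [3 89 68 18]
  23. access 18: HIT. Cache (LRU->MRU): [3 89 68 18]
  24. access 46: MISS, evict 3. Cache (LRU->MRU): [89 68 18 46]
  25. access 18: HIT. Cache (LRU->MRU): [89 68 46 18]
  26. access 26: MISS, evict 89. Cache (LRU->MRU): [68 46 18 26]
  27. access 68: HIT. Cache (LRU->MRU): [46 18 26 68]
  28. access 48: MISS, evict 46. Cache (LRU->MRU): [18 26 68 48]
Total: 16 hits, 12 misses, 8 evictions

Answer: 18 26 68 48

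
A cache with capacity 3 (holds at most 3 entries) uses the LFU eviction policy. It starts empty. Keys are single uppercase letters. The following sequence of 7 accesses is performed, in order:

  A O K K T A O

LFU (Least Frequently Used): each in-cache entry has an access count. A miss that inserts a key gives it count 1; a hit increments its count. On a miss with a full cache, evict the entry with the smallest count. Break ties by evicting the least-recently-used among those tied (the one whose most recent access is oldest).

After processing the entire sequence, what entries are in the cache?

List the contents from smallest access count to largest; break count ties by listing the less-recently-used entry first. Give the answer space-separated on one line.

Answer: A O K

Derivation:
LFU simulation (capacity=3):
  1. access A: MISS. Cache: [A(c=1)]
  2. access O: MISS. Cache: [A(c=1) O(c=1)]
  3. access K: MISS. Cache: [A(c=1) O(c=1) K(c=1)]
  4. access K: HIT, count now 2. Cache: [A(c=1) O(c=1) K(c=2)]
  5. access T: MISS, evict A(c=1). Cache: [O(c=1) T(c=1) K(c=2)]
  6. access A: MISS, evict O(c=1). Cache: [T(c=1) A(c=1) K(c=2)]
  7. access O: MISS, evict T(c=1). Cache: [A(c=1) O(c=1) K(c=2)]
Total: 1 hits, 6 misses, 3 evictions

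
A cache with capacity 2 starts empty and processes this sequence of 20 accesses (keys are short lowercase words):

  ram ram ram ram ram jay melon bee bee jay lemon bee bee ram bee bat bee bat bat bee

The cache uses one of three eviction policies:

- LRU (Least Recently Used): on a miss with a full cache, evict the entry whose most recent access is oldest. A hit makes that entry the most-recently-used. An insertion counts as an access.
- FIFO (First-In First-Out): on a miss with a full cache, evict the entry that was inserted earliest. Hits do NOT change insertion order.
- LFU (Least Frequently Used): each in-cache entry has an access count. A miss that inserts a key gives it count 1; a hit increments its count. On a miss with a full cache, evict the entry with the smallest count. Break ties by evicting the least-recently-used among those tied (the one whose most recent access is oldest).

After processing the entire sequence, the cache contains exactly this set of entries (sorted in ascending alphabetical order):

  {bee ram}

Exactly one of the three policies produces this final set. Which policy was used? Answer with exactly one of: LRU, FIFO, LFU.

Simulating under each policy and comparing final sets:
  LRU: final set = {bat bee} -> differs
  FIFO: final set = {bat bee} -> differs
  LFU: final set = {bee ram} -> MATCHES target
Only LFU produces the target set.

Answer: LFU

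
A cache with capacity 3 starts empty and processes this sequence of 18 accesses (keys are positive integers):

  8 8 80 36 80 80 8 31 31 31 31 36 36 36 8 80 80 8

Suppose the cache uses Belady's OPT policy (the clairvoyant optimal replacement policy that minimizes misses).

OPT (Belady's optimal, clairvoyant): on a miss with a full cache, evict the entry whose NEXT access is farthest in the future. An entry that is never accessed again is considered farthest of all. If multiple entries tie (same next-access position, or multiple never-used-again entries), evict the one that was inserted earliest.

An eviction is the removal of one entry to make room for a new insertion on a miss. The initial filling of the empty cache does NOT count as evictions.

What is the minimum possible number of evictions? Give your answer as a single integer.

OPT (Belady) simulation (capacity=3):
  1. access 8: MISS. Cache: [8]
  2. access 8: HIT. Next use of 8: step 7. Cache: [8]
  3. access 80: MISS. Cache: [8 80]
  4. access 36: MISS. Cache: [8 80 36]
  5. access 80: HIT. Next use of 80: step 6. Cache: [8 80 36]
  6. access 80: HIT. Next use of 80: step 16. Cache: [8 80 36]
  7. access 8: HIT. Next use of 8: step 15. Cache: [8 80 36]
  8. access 31: MISS, evict 80 (next use: step 16). Cache: [8 36 31]
  9. access 31: HIT. Next use of 31: step 10. Cache: [8 36 31]
  10. access 31: HIT. Next use of 31: step 11. Cache: [8 36 31]
  11. access 31: HIT. Next use of 31: never. Cache: [8 36 31]
  12. access 36: HIT. Next use of 36: step 13. Cache: [8 36 31]
  13. access 36: HIT. Next use of 36: step 14. Cache: [8 36 31]
  14. access 36: HIT. Next use of 36: never. Cache: [8 36 31]
  15. access 8: HIT. Next use of 8: step 18. Cache: [8 36 31]
  16. access 80: MISS, evict 36 (next use: never). Cache: [8 31 80]
  17. access 80: HIT. Next use of 80: never. Cache: [8 31 80]
  18. access 8: HIT. Next use of 8: never. Cache: [8 31 80]
Total: 13 hits, 5 misses, 2 evictions

Answer: 2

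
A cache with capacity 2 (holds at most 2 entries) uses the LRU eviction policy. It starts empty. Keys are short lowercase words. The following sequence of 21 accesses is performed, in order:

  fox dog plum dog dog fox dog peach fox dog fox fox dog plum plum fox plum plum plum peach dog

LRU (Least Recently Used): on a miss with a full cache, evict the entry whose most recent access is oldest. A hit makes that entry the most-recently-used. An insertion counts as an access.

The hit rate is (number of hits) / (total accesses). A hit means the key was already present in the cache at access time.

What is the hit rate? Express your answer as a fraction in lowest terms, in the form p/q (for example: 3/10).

Answer: 10/21

Derivation:
LRU simulation (capacity=2):
  1. access fox: MISS. Cache (LRU->MRU): [fox]
  2. access dog: MISS. Cache (LRU->MRU): [fox dog]
  3. access plum: MISS, evict fox. Cache (LRU->MRU): [dog plum]
  4. access dog: HIT. Cache (LRU->MRU): [plum dog]
  5. access dog: HIT. Cache (LRU->MRU): [plum dog]
  6. access fox: MISS, evict plum. Cache (LRU->MRU): [dog fox]
  7. access dog: HIT. Cache (LRU->MRU): [fox dog]
  8. access peach: MISS, evict fox. Cache (LRU->MRU): [dog peach]
  9. access fox: MISS, evict dog. Cache (LRU->MRU): [peach fox]
  10. access dog: MISS, evict peach. Cache (LRU->MRU): [fox dog]
  11. access fox: HIT. Cache (LRU->MRU): [dog fox]
  12. access fox: HIT. Cache (LRU->MRU): [dog fox]
  13. access dog: HIT. Cache (LRU->MRU): [fox dog]
  14. access plum: MISS, evict fox. Cache (LRU->MRU): [dog plum]
  15. access plum: HIT. Cache (LRU->MRU): [dog plum]
  16. access fox: MISS, evict dog. Cache (LRU->MRU): [plum fox]
  17. access plum: HIT. Cache (LRU->MRU): [fox plum]
  18. access plum: HIT. Cache (LRU->MRU): [fox plum]
  19. access plum: HIT. Cache (LRU->MRU): [fox plum]
  20. access peach: MISS, evict fox. Cache (LRU->MRU): [plum peach]
  21. access dog: MISS, evict plum. Cache (LRU->MRU): [peach dog]
Total: 10 hits, 11 misses, 9 evictions

Hit rate = 10/21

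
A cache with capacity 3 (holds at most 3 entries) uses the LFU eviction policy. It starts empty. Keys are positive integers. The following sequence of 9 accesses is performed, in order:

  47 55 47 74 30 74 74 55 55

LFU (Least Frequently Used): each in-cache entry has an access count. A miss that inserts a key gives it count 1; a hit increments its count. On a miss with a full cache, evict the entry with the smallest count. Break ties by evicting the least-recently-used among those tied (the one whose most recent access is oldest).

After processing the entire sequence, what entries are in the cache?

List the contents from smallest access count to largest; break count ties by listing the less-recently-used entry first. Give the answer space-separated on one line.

Answer: 47 55 74

Derivation:
LFU simulation (capacity=3):
  1. access 47: MISS. Cache: [47(c=1)]
  2. access 55: MISS. Cache: [47(c=1) 55(c=1)]
  3. access 47: HIT, count now 2. Cache: [55(c=1) 47(c=2)]
  4. access 74: MISS. Cache: [55(c=1) 74(c=1) 47(c=2)]
  5. access 30: MISS, evict 55(c=1). Cache: [74(c=1) 30(c=1) 47(c=2)]
  6. access 74: HIT, count now 2. Cache: [30(c=1) 47(c=2) 74(c=2)]
  7. access 74: HIT, count now 3. Cache: [30(c=1) 47(c=2) 74(c=3)]
  8. access 55: MISS, evict 30(c=1). Cache: [55(c=1) 47(c=2) 74(c=3)]
  9. access 55: HIT, count now 2. Cache: [47(c=2) 55(c=2) 74(c=3)]
Total: 4 hits, 5 misses, 2 evictions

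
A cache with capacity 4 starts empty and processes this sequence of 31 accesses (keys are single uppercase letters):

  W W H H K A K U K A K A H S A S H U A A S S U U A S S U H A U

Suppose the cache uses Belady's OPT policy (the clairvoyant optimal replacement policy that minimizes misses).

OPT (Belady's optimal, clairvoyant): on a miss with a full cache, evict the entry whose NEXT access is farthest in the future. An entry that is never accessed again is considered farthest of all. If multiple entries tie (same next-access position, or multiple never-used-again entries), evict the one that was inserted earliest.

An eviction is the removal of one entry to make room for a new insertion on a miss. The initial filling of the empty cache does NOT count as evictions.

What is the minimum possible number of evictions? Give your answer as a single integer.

OPT (Belady) simulation (capacity=4):
  1. access W: MISS. Cache: [W]
  2. access W: HIT. Next use of W: never. Cache: [W]
  3. access H: MISS. Cache: [W H]
  4. access H: HIT. Next use of H: step 13. Cache: [W H]
  5. access K: MISS. Cache: [W H K]
  6. access A: MISS. Cache: [W H K A]
  7. access K: HIT. Next use of K: step 9. Cache: [W H K A]
  8. access U: MISS, evict W (next use: never). Cache: [H K A U]
  9. access K: HIT. Next use of K: step 11. Cache: [H K A U]
  10. access A: HIT. Next use of A: step 12. Cache: [H K A U]
  11. access K: HIT. Next use of K: never. Cache: [H K A U]
  12. access A: HIT. Next use of A: step 15. Cache: [H K A U]
  13. access H: HIT. Next use of H: step 17. Cache: [H K A U]
  14. access S: MISS, evict K (next use: never). Cache: [H A U S]
  15. access A: HIT. Next use of A: step 19. Cache: [H A U S]
  16. access S: HIT. Next use of S: step 21. Cache: [H A U S]
  17. access H: HIT. Next use of H: step 29. Cache: [H A U S]
  18. access U: HIT. Next use of U: step 23. Cache: [H A U S]
  19. access A: HIT. Next use of A: step 20. Cache: [H A U S]
  20. access A: HIT. Next use of A: step 25. Cache: [H A U S]
  21. access S: HIT. Next use of S: step 22. Cache: [H A U S]
  22. access S: HIT. Next use of S: step 26. Cache: [H A U S]
  23. access U: HIT. Next use of U: step 24. Cache: [H A U S]
  24. access U: HIT. Next use of U: step 28. Cache: [H A U S]
  25. access A: HIT. Next use of A: step 30. Cache: [H A U S]
  26. access S: HIT. Next use of S: step 27. Cache: [H A U S]
  27. access S: HIT. Next use of S: never. Cache: [H A U S]
  28. access U: HIT. Next use of U: step 31. Cache: [H A U S]
  29. access H: HIT. Next use of H: never. Cache: [H A U S]
  30. access A: HIT. Next use of A: never. Cache: [H A U S]
  31. access U: HIT. Next use of U: never. Cache: [H A U S]
Total: 25 hits, 6 misses, 2 evictions

Answer: 2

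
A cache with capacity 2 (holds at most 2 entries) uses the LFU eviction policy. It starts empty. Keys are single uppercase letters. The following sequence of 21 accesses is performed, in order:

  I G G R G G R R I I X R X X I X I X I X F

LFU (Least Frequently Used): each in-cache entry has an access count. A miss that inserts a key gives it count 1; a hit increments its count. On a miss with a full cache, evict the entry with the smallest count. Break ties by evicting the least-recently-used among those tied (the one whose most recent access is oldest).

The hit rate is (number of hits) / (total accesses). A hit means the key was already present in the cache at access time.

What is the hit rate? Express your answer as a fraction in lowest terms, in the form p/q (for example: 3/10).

LFU simulation (capacity=2):
  1. access I: MISS. Cache: [I(c=1)]
  2. access G: MISS. Cache: [I(c=1) G(c=1)]
  3. access G: HIT, count now 2. Cache: [I(c=1) G(c=2)]
  4. access R: MISS, evict I(c=1). Cache: [R(c=1) G(c=2)]
  5. access G: HIT, count now 3. Cache: [R(c=1) G(c=3)]
  6. access G: HIT, count now 4. Cache: [R(c=1) G(c=4)]
  7. access R: HIT, count now 2. Cache: [R(c=2) G(c=4)]
  8. access R: HIT, count now 3. Cache: [R(c=3) G(c=4)]
  9. access I: MISS, evict R(c=3). Cache: [I(c=1) G(c=4)]
  10. access I: HIT, count now 2. Cache: [I(c=2) G(c=4)]
  11. access X: MISS, evict I(c=2). Cache: [X(c=1) G(c=4)]
  12. access R: MISS, evict X(c=1). Cache: [R(c=1) G(c=4)]
  13. access X: MISS, evict R(c=1). Cache: [X(c=1) G(c=4)]
  14. access X: HIT, count now 2. Cache: [X(c=2) G(c=4)]
  15. access I: MISS, evict X(c=2). Cache: [I(c=1) G(c=4)]
  16. access X: MISS, evict I(c=1). Cache: [X(c=1) G(c=4)]
  17. access I: MISS, evict X(c=1). Cache: [I(c=1) G(c=4)]
  18. access X: MISS, evict I(c=1). Cache: [X(c=1) G(c=4)]
  19. access I: MISS, evict X(c=1). Cache: [I(c=1) G(c=4)]
  20. access X: MISS, evict I(c=1). Cache: [X(c=1) G(c=4)]
  21. access F: MISS, evict X(c=1). Cache: [F(c=1) G(c=4)]
Total: 7 hits, 14 misses, 12 evictions

Hit rate = 7/21 = 1/3

Answer: 1/3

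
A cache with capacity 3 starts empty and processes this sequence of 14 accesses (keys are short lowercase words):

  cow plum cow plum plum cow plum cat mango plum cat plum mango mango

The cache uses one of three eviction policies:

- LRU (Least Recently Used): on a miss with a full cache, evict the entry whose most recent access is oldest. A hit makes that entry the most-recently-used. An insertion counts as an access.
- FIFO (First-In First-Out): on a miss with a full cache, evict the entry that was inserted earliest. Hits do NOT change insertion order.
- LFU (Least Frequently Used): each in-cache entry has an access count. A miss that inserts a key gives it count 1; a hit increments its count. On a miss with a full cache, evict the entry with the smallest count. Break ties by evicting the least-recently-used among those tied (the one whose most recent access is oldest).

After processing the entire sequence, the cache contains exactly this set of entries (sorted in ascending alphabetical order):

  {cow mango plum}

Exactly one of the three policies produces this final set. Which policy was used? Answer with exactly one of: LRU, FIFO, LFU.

Answer: LFU

Derivation:
Simulating under each policy and comparing final sets:
  LRU: final set = {cat mango plum} -> differs
  FIFO: final set = {cat mango plum} -> differs
  LFU: final set = {cow mango plum} -> MATCHES target
Only LFU produces the target set.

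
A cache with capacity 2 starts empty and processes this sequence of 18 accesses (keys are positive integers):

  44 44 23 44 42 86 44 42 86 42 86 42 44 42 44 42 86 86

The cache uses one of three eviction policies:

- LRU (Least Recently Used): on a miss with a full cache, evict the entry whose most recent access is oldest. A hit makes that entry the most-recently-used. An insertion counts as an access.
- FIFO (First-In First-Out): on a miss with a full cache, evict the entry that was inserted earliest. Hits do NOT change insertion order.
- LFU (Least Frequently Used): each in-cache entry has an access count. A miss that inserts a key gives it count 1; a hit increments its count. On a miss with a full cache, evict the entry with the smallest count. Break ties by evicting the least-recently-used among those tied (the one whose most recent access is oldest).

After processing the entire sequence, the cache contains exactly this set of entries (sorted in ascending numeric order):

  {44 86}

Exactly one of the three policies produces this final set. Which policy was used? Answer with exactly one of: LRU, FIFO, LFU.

Simulating under each policy and comparing final sets:
  LRU: final set = {42 86} -> differs
  FIFO: final set = {42 86} -> differs
  LFU: final set = {44 86} -> MATCHES target
Only LFU produces the target set.

Answer: LFU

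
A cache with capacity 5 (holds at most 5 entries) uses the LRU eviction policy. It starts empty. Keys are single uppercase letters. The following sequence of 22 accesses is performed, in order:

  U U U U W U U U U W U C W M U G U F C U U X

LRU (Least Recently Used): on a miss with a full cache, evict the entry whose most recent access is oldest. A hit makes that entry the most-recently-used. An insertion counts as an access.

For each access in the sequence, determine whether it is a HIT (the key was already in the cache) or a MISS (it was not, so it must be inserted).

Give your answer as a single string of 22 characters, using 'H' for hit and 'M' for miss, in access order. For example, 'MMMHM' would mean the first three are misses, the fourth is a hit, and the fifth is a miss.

Answer: MHHHMHHHHHHMHMHMHMMHHM

Derivation:
LRU simulation (capacity=5):
  1. access U: MISS. Cache (LRU->MRU): [U]
  2. access U: HIT. Cache (LRU->MRU): [U]
  3. access U: HIT. Cache (LRU->MRU): [U]
  4. access U: HIT. Cache (LRU->MRU): [U]
  5. access W: MISS. Cache (LRU->MRU): [U W]
  6. access U: HIT. Cache (LRU->MRU): [W U]
  7. access U: HIT. Cache (LRU->MRU): [W U]
  8. access U: HIT. Cache (LRU->MRU): [W U]
  9. access U: HIT. Cache (LRU->MRU): [W U]
  10. access W: HIT. Cache (LRU->MRU): [U W]
  11. access U: HIT. Cache (LRU->MRU): [W U]
  12. access C: MISS. Cache (LRU->MRU): [W U C]
  13. access W: HIT. Cache (LRU->MRU): [U C W]
  14. access M: MISS. Cache (LRU->MRU): [U C W M]
  15. access U: HIT. Cache (LRU->MRU): [C W M U]
  16. access G: MISS. Cache (LRU->MRU): [C W M U G]
  17. access U: HIT. Cache (LRU->MRU): [C W M G U]
  18. access F: MISS, evict C. Cache (LRU->MRU): [W M G U F]
  19. access C: MISS, evict W. Cache (LRU->MRU): [M G U F C]
  20. access U: HIT. Cache (LRU->MRU): [M G F C U]
  21. access U: HIT. Cache (LRU->MRU): [M G F C U]
  22. access X: MISS, evict M. Cache (LRU->MRU): [G F C U X]
Total: 14 hits, 8 misses, 3 evictions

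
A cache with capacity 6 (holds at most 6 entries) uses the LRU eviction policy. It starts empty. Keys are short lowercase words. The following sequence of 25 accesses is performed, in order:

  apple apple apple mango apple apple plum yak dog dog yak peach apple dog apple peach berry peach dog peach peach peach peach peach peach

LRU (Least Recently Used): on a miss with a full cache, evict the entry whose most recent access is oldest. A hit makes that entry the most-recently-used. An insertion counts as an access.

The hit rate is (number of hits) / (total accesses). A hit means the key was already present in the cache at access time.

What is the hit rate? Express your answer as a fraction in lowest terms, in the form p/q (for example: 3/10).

Answer: 18/25

Derivation:
LRU simulation (capacity=6):
  1. access apple: MISS. Cache (LRU->MRU): [apple]
  2. access apple: HIT. Cache (LRU->MRU): [apple]
  3. access apple: HIT. Cache (LRU->MRU): [apple]
  4. access mango: MISS. Cache (LRU->MRU): [apple mango]
  5. access apple: HIT. Cache (LRU->MRU): [mango apple]
  6. access apple: HIT. Cache (LRU->MRU): [mango apple]
  7. access plum: MISS. Cache (LRU->MRU): [mango apple plum]
  8. access yak: MISS. Cache (LRU->MRU): [mango apple plum yak]
  9. access dog: MISS. Cache (LRU->MRU): [mango apple plum yak dog]
  10. access dog: HIT. Cache (LRU->MRU): [mango apple plum yak dog]
  11. access yak: HIT. Cache (LRU->MRU): [mango apple plum dog yak]
  12. access peach: MISS. Cache (LRU->MRU): [mango apple plum dog yak peach]
  13. access apple: HIT. Cache (LRU->MRU): [mango plum dog yak peach apple]
  14. access dog: HIT. Cache (LRU->MRU): [mango plum yak peach apple dog]
  15. access apple: HIT. Cache (LRU->MRU): [mango plum yak peach dog apple]
  16. access peach: HIT. Cache (LRU->MRU): [mango plum yak dog apple peach]
  17. access berry: MISS, evict mango. Cache (LRU->MRU): [plum yak dog apple peach berry]
  18. access peach: HIT. Cache (LRU->MRU): [plum yak dog apple berry peach]
  19. access dog: HIT. Cache (LRU->MRU): [plum yak apple berry peach dog]
  20. access peach: HIT. Cache (LRU->MRU): [plum yak apple berry dog peach]
  21. access peach: HIT. Cache (LRU->MRU): [plum yak apple berry dog peach]
  22. access peach: HIT. Cache (LRU->MRU): [plum yak apple berry dog peach]
  23. access peach: HIT. Cache (LRU->MRU): [plum yak apple berry dog peach]
  24. access peach: HIT. Cache (LRU->MRU): [plum yak apple berry dog peach]
  25. access peach: HIT. Cache (LRU->MRU): [plum yak apple berry dog peach]
Total: 18 hits, 7 misses, 1 evictions

Hit rate = 18/25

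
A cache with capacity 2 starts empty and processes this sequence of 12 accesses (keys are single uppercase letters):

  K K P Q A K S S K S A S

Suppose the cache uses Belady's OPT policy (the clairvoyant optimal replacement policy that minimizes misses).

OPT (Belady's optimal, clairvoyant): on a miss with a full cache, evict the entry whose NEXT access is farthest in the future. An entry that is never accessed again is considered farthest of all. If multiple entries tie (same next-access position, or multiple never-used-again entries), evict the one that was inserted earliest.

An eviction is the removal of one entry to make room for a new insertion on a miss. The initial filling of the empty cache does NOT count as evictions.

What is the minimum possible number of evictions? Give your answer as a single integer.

OPT (Belady) simulation (capacity=2):
  1. access K: MISS. Cache: [K]
  2. access K: HIT. Next use of K: step 6. Cache: [K]
  3. access P: MISS. Cache: [K P]
  4. access Q: MISS, evict P (next use: never). Cache: [K Q]
  5. access A: MISS, evict Q (next use: never). Cache: [K A]
  6. access K: HIT. Next use of K: step 9. Cache: [K A]
  7. access S: MISS, evict A (next use: step 11). Cache: [K S]
  8. access S: HIT. Next use of S: step 10. Cache: [K S]
  9. access K: HIT. Next use of K: never. Cache: [K S]
  10. access S: HIT. Next use of S: step 12. Cache: [K S]
  11. access A: MISS, evict K (next use: never). Cache: [S A]
  12. access S: HIT. Next use of S: never. Cache: [S A]
Total: 6 hits, 6 misses, 4 evictions

Answer: 4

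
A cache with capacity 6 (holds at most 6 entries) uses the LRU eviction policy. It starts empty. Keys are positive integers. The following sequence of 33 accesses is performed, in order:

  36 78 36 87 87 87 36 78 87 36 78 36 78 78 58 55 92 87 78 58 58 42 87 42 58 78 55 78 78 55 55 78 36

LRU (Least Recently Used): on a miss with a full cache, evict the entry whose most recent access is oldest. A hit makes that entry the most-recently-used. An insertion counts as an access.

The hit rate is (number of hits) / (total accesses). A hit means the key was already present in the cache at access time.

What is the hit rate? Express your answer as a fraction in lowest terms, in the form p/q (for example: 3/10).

Answer: 25/33

Derivation:
LRU simulation (capacity=6):
  1. access 36: MISS. Cache (LRU->MRU): [36]
  2. access 78: MISS. Cache (LRU->MRU): [36 78]
  3. access 36: HIT. Cache (LRU->MRU): [78 36]
  4. access 87: MISS. Cache (LRU->MRU): [78 36 87]
  5. access 87: HIT. Cache (LRU->MRU): [78 36 87]
  6. access 87: HIT. Cache (LRU->MRU): [78 36 87]
  7. access 36: HIT. Cache (LRU->MRU): [78 87 36]
  8. access 78: HIT. Cache (LRU->MRU): [87 36 78]
  9. access 87: HIT. Cache (LRU->MRU): [36 78 87]
  10. access 36: HIT. Cache (LRU->MRU): [78 87 36]
  11. access 78: HIT. Cache (LRU->MRU): [87 36 78]
  12. access 36: HIT. Cache (LRU->MRU): [87 78 36]
  13. access 78: HIT. Cache (LRU->MRU): [87 36 78]
  14. access 78: HIT. Cache (LRU->MRU): [87 36 78]
  15. access 58: MISS. Cache (LRU->MRU): [87 36 78 58]
  16. access 55: MISS. Cache (LRU->MRU): [87 36 78 58 55]
  17. access 92: MISS. Cache (LRU->MRU): [87 36 78 58 55 92]
  18. access 87: HIT. Cache (LRU->MRU): [36 78 58 55 92 87]
  19. access 78: HIT. Cache (LRU->MRU): [36 58 55 92 87 78]
  20. access 58: HIT. Cache (LRU->MRU): [36 55 92 87 78 58]
  21. access 58: HIT. Cache (LRU->MRU): [36 55 92 87 78 58]
  22. access 42: MISS, evict 36. Cache (LRU->MRU): [55 92 87 78 58 42]
  23. access 87: HIT. Cache (LRU->MRU): [55 92 78 58 42 87]
  24. access 42: HIT. Cache (LRU->MRU): [55 92 78 58 87 42]
  25. access 58: HIT. Cache (LRU->MRU): [55 92 78 87 42 58]
  26. access 78: HIT. Cache (LRU->MRU): [55 92 87 42 58 78]
  27. access 55: HIT. Cache (LRU->MRU): [92 87 42 58 78 55]
  28. access 78: HIT. Cache (LRU->MRU): [92 87 42 58 55 78]
  29. access 78: HIT. Cache (LRU->MRU): [92 87 42 58 55 78]
  30. access 55: HIT. Cache (LRU->MRU): [92 87 42 58 78 55]
  31. access 55: HIT. Cache (LRU->MRU): [92 87 42 58 78 55]
  32. access 78: HIT. Cache (LRU->MRU): [92 87 42 58 55 78]
  33. access 36: MISS, evict 92. Cache (LRU->MRU): [87 42 58 55 78 36]
Total: 25 hits, 8 misses, 2 evictions

Hit rate = 25/33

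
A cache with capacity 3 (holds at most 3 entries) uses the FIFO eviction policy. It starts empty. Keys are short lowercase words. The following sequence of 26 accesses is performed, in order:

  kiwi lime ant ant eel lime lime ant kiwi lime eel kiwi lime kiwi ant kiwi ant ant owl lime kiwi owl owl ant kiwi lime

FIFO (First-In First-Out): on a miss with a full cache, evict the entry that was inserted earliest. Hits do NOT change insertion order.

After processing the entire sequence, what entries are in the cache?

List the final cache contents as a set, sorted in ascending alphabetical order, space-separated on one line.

FIFO simulation (capacity=3):
  1. access kiwi: MISS. Cache (old->new): [kiwi]
  2. access lime: MISS. Cache (old->new): [kiwi lime]
  3. access ant: MISS. Cache (old->new): [kiwi lime ant]
  4. access ant: HIT. Cache (old->new): [kiwi lime ant]
  5. access eel: MISS, evict kiwi. Cache (old->new): [lime ant eel]
  6. access lime: HIT. Cache (old->new): [lime ant eel]
  7. access lime: HIT. Cache (old->new): [lime ant eel]
  8. access ant: HIT. Cache (old->new): [lime ant eel]
  9. access kiwi: MISS, evict lime. Cache (old->new): [ant eel kiwi]
  10. access lime: MISS, evict ant. Cache (old->new): [eel kiwi lime]
  11. access eel: HIT. Cache (old->new): [eel kiwi lime]
  12. access kiwi: HIT. Cache (old->new): [eel kiwi lime]
  13. access lime: HIT. Cache (old->new): [eel kiwi lime]
  14. access kiwi: HIT. Cache (old->new): [eel kiwi lime]
  15. access ant: MISS, evict eel. Cache (old->new): [kiwi lime ant]
  16. access kiwi: HIT. Cache (old->new): [kiwi lime ant]
  17. access ant: HIT. Cache (old->new): [kiwi lime ant]
  18. access ant: HIT. Cache (old->new): [kiwi lime ant]
  19. access owl: MISS, evict kiwi. Cache (old->new): [lime ant owl]
  20. access lime: HIT. Cache (old->new): [lime ant owl]
  21. access kiwi: MISS, evict lime. Cache (old->new): [ant owl kiwi]
  22. access owl: HIT. Cache (old->new): [ant owl kiwi]
  23. access owl: HIT. Cache (old->new): [ant owl kiwi]
  24. access ant: HIT. Cache (old->new): [ant owl kiwi]
  25. access kiwi: HIT. Cache (old->new): [ant owl kiwi]
  26. access lime: MISS, evict ant. Cache (old->new): [owl kiwi lime]
Total: 16 hits, 10 misses, 7 evictions

Answer: kiwi lime owl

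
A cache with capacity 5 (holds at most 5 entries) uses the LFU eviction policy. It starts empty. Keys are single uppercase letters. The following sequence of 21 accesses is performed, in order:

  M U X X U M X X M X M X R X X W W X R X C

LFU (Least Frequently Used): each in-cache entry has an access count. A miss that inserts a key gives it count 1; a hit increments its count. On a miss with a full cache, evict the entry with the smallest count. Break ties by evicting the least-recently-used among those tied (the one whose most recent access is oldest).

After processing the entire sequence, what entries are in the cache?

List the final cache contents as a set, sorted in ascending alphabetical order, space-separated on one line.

Answer: C M R W X

Derivation:
LFU simulation (capacity=5):
  1. access M: MISS. Cache: [M(c=1)]
  2. access U: MISS. Cache: [M(c=1) U(c=1)]
  3. access X: MISS. Cache: [M(c=1) U(c=1) X(c=1)]
  4. access X: HIT, count now 2. Cache: [M(c=1) U(c=1) X(c=2)]
  5. access U: HIT, count now 2. Cache: [M(c=1) X(c=2) U(c=2)]
  6. access M: HIT, count now 2. Cache: [X(c=2) U(c=2) M(c=2)]
  7. access X: HIT, count now 3. Cache: [U(c=2) M(c=2) X(c=3)]
  8. access X: HIT, count now 4. Cache: [U(c=2) M(c=2) X(c=4)]
  9. access M: HIT, count now 3. Cache: [U(c=2) M(c=3) X(c=4)]
  10. access X: HIT, count now 5. Cache: [U(c=2) M(c=3) X(c=5)]
  11. access M: HIT, count now 4. Cache: [U(c=2) M(c=4) X(c=5)]
  12. access X: HIT, count now 6. Cache: [U(c=2) M(c=4) X(c=6)]
  13. access R: MISS. Cache: [R(c=1) U(c=2) M(c=4) X(c=6)]
  14. access X: HIT, count now 7. Cache: [R(c=1) U(c=2) M(c=4) X(c=7)]
  15. access X: HIT, count now 8. Cache: [R(c=1) U(c=2) M(c=4) X(c=8)]
  16. access W: MISS. Cache: [R(c=1) W(c=1) U(c=2) M(c=4) X(c=8)]
  17. access W: HIT, count now 2. Cache: [R(c=1) U(c=2) W(c=2) M(c=4) X(c=8)]
  18. access X: HIT, count now 9. Cache: [R(c=1) U(c=2) W(c=2) M(c=4) X(c=9)]
  19. access R: HIT, count now 2. Cache: [U(c=2) W(c=2) R(c=2) M(c=4) X(c=9)]
  20. access X: HIT, count now 10. Cache: [U(c=2) W(c=2) R(c=2) M(c=4) X(c=10)]
  21. access C: MISS, evict U(c=2). Cache: [C(c=1) W(c=2) R(c=2) M(c=4) X(c=10)]
Total: 15 hits, 6 misses, 1 evictions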